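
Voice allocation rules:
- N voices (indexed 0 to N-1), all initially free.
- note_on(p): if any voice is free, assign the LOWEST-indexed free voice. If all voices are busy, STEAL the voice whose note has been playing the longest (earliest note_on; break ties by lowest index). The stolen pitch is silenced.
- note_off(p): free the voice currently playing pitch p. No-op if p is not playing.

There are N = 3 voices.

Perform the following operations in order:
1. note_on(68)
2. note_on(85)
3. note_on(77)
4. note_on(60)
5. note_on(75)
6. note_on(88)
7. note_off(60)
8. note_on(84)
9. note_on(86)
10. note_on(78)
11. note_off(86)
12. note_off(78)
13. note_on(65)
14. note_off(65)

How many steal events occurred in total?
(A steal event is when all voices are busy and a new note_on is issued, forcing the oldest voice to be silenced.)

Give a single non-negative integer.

Answer: 5

Derivation:
Op 1: note_on(68): voice 0 is free -> assigned | voices=[68 - -]
Op 2: note_on(85): voice 1 is free -> assigned | voices=[68 85 -]
Op 3: note_on(77): voice 2 is free -> assigned | voices=[68 85 77]
Op 4: note_on(60): all voices busy, STEAL voice 0 (pitch 68, oldest) -> assign | voices=[60 85 77]
Op 5: note_on(75): all voices busy, STEAL voice 1 (pitch 85, oldest) -> assign | voices=[60 75 77]
Op 6: note_on(88): all voices busy, STEAL voice 2 (pitch 77, oldest) -> assign | voices=[60 75 88]
Op 7: note_off(60): free voice 0 | voices=[- 75 88]
Op 8: note_on(84): voice 0 is free -> assigned | voices=[84 75 88]
Op 9: note_on(86): all voices busy, STEAL voice 1 (pitch 75, oldest) -> assign | voices=[84 86 88]
Op 10: note_on(78): all voices busy, STEAL voice 2 (pitch 88, oldest) -> assign | voices=[84 86 78]
Op 11: note_off(86): free voice 1 | voices=[84 - 78]
Op 12: note_off(78): free voice 2 | voices=[84 - -]
Op 13: note_on(65): voice 1 is free -> assigned | voices=[84 65 -]
Op 14: note_off(65): free voice 1 | voices=[84 - -]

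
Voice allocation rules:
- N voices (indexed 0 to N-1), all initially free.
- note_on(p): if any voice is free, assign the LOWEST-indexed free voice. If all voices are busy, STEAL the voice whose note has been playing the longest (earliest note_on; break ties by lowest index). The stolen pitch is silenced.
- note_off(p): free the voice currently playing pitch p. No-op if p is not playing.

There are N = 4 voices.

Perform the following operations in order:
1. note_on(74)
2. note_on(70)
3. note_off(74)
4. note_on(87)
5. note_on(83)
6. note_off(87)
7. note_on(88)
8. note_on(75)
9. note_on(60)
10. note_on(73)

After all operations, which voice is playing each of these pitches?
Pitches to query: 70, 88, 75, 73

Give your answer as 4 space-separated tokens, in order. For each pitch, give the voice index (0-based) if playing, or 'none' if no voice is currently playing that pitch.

Answer: none 0 3 2

Derivation:
Op 1: note_on(74): voice 0 is free -> assigned | voices=[74 - - -]
Op 2: note_on(70): voice 1 is free -> assigned | voices=[74 70 - -]
Op 3: note_off(74): free voice 0 | voices=[- 70 - -]
Op 4: note_on(87): voice 0 is free -> assigned | voices=[87 70 - -]
Op 5: note_on(83): voice 2 is free -> assigned | voices=[87 70 83 -]
Op 6: note_off(87): free voice 0 | voices=[- 70 83 -]
Op 7: note_on(88): voice 0 is free -> assigned | voices=[88 70 83 -]
Op 8: note_on(75): voice 3 is free -> assigned | voices=[88 70 83 75]
Op 9: note_on(60): all voices busy, STEAL voice 1 (pitch 70, oldest) -> assign | voices=[88 60 83 75]
Op 10: note_on(73): all voices busy, STEAL voice 2 (pitch 83, oldest) -> assign | voices=[88 60 73 75]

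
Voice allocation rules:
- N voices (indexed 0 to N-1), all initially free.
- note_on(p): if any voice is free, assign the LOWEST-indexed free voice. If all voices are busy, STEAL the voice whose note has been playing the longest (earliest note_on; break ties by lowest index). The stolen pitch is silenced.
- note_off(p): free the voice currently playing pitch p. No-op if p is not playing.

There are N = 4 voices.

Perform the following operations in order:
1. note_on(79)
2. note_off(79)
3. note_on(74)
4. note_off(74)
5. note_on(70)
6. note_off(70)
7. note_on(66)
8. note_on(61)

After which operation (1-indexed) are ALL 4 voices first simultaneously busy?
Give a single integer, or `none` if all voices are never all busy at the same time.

Answer: none

Derivation:
Op 1: note_on(79): voice 0 is free -> assigned | voices=[79 - - -]
Op 2: note_off(79): free voice 0 | voices=[- - - -]
Op 3: note_on(74): voice 0 is free -> assigned | voices=[74 - - -]
Op 4: note_off(74): free voice 0 | voices=[- - - -]
Op 5: note_on(70): voice 0 is free -> assigned | voices=[70 - - -]
Op 6: note_off(70): free voice 0 | voices=[- - - -]
Op 7: note_on(66): voice 0 is free -> assigned | voices=[66 - - -]
Op 8: note_on(61): voice 1 is free -> assigned | voices=[66 61 - -]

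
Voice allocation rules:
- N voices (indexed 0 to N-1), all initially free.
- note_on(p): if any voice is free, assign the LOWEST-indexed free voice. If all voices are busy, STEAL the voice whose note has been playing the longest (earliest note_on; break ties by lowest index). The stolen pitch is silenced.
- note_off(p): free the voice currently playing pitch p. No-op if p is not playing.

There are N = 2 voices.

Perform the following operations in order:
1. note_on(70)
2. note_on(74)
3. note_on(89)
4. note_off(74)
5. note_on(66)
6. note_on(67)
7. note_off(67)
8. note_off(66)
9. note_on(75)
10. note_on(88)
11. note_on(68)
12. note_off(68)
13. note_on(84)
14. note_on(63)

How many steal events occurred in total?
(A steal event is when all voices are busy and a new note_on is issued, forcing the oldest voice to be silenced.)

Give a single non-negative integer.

Answer: 4

Derivation:
Op 1: note_on(70): voice 0 is free -> assigned | voices=[70 -]
Op 2: note_on(74): voice 1 is free -> assigned | voices=[70 74]
Op 3: note_on(89): all voices busy, STEAL voice 0 (pitch 70, oldest) -> assign | voices=[89 74]
Op 4: note_off(74): free voice 1 | voices=[89 -]
Op 5: note_on(66): voice 1 is free -> assigned | voices=[89 66]
Op 6: note_on(67): all voices busy, STEAL voice 0 (pitch 89, oldest) -> assign | voices=[67 66]
Op 7: note_off(67): free voice 0 | voices=[- 66]
Op 8: note_off(66): free voice 1 | voices=[- -]
Op 9: note_on(75): voice 0 is free -> assigned | voices=[75 -]
Op 10: note_on(88): voice 1 is free -> assigned | voices=[75 88]
Op 11: note_on(68): all voices busy, STEAL voice 0 (pitch 75, oldest) -> assign | voices=[68 88]
Op 12: note_off(68): free voice 0 | voices=[- 88]
Op 13: note_on(84): voice 0 is free -> assigned | voices=[84 88]
Op 14: note_on(63): all voices busy, STEAL voice 1 (pitch 88, oldest) -> assign | voices=[84 63]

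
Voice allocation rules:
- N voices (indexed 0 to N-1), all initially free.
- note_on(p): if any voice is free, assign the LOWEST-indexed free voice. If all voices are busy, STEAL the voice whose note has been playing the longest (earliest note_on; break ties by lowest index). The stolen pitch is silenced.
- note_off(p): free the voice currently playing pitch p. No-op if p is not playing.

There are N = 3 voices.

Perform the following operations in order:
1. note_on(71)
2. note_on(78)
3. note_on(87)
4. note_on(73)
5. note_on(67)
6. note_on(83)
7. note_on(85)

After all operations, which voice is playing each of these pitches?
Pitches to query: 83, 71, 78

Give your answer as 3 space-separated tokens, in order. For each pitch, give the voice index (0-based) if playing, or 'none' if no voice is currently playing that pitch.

Answer: 2 none none

Derivation:
Op 1: note_on(71): voice 0 is free -> assigned | voices=[71 - -]
Op 2: note_on(78): voice 1 is free -> assigned | voices=[71 78 -]
Op 3: note_on(87): voice 2 is free -> assigned | voices=[71 78 87]
Op 4: note_on(73): all voices busy, STEAL voice 0 (pitch 71, oldest) -> assign | voices=[73 78 87]
Op 5: note_on(67): all voices busy, STEAL voice 1 (pitch 78, oldest) -> assign | voices=[73 67 87]
Op 6: note_on(83): all voices busy, STEAL voice 2 (pitch 87, oldest) -> assign | voices=[73 67 83]
Op 7: note_on(85): all voices busy, STEAL voice 0 (pitch 73, oldest) -> assign | voices=[85 67 83]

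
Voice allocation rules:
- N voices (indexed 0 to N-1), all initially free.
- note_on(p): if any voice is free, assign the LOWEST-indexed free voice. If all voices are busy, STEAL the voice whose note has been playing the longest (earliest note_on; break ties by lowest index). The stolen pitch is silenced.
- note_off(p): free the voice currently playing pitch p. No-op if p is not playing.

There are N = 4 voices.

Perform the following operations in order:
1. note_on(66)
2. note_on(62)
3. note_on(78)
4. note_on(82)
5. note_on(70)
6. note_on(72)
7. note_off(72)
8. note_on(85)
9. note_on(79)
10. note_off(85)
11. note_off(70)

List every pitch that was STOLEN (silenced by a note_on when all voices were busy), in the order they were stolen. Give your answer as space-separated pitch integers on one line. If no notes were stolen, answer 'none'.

Answer: 66 62 78

Derivation:
Op 1: note_on(66): voice 0 is free -> assigned | voices=[66 - - -]
Op 2: note_on(62): voice 1 is free -> assigned | voices=[66 62 - -]
Op 3: note_on(78): voice 2 is free -> assigned | voices=[66 62 78 -]
Op 4: note_on(82): voice 3 is free -> assigned | voices=[66 62 78 82]
Op 5: note_on(70): all voices busy, STEAL voice 0 (pitch 66, oldest) -> assign | voices=[70 62 78 82]
Op 6: note_on(72): all voices busy, STEAL voice 1 (pitch 62, oldest) -> assign | voices=[70 72 78 82]
Op 7: note_off(72): free voice 1 | voices=[70 - 78 82]
Op 8: note_on(85): voice 1 is free -> assigned | voices=[70 85 78 82]
Op 9: note_on(79): all voices busy, STEAL voice 2 (pitch 78, oldest) -> assign | voices=[70 85 79 82]
Op 10: note_off(85): free voice 1 | voices=[70 - 79 82]
Op 11: note_off(70): free voice 0 | voices=[- - 79 82]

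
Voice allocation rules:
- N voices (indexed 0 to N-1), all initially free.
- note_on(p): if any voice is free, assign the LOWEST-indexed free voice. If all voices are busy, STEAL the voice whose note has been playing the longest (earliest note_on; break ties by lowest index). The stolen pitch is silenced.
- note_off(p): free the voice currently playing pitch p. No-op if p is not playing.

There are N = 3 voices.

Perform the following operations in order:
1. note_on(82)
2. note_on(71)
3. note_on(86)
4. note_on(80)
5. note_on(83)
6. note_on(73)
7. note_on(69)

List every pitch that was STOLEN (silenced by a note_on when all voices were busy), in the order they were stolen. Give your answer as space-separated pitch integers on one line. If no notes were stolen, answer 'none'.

Answer: 82 71 86 80

Derivation:
Op 1: note_on(82): voice 0 is free -> assigned | voices=[82 - -]
Op 2: note_on(71): voice 1 is free -> assigned | voices=[82 71 -]
Op 3: note_on(86): voice 2 is free -> assigned | voices=[82 71 86]
Op 4: note_on(80): all voices busy, STEAL voice 0 (pitch 82, oldest) -> assign | voices=[80 71 86]
Op 5: note_on(83): all voices busy, STEAL voice 1 (pitch 71, oldest) -> assign | voices=[80 83 86]
Op 6: note_on(73): all voices busy, STEAL voice 2 (pitch 86, oldest) -> assign | voices=[80 83 73]
Op 7: note_on(69): all voices busy, STEAL voice 0 (pitch 80, oldest) -> assign | voices=[69 83 73]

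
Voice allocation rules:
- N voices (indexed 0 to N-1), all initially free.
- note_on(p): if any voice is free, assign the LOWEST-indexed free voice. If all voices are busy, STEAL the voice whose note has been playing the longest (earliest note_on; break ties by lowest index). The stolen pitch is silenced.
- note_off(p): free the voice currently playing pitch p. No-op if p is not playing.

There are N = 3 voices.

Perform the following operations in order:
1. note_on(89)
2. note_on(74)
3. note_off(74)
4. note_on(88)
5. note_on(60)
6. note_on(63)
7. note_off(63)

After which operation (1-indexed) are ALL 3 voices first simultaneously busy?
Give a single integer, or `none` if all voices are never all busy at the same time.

Answer: 5

Derivation:
Op 1: note_on(89): voice 0 is free -> assigned | voices=[89 - -]
Op 2: note_on(74): voice 1 is free -> assigned | voices=[89 74 -]
Op 3: note_off(74): free voice 1 | voices=[89 - -]
Op 4: note_on(88): voice 1 is free -> assigned | voices=[89 88 -]
Op 5: note_on(60): voice 2 is free -> assigned | voices=[89 88 60]
Op 6: note_on(63): all voices busy, STEAL voice 0 (pitch 89, oldest) -> assign | voices=[63 88 60]
Op 7: note_off(63): free voice 0 | voices=[- 88 60]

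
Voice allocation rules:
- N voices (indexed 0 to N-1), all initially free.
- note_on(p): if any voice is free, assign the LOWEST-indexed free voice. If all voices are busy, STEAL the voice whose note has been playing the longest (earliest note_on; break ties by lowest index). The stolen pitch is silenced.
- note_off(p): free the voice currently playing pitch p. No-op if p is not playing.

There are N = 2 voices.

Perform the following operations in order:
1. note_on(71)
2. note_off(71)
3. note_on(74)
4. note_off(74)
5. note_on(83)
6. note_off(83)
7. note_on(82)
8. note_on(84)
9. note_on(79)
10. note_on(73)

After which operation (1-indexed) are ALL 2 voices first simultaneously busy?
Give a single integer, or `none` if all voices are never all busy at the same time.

Answer: 8

Derivation:
Op 1: note_on(71): voice 0 is free -> assigned | voices=[71 -]
Op 2: note_off(71): free voice 0 | voices=[- -]
Op 3: note_on(74): voice 0 is free -> assigned | voices=[74 -]
Op 4: note_off(74): free voice 0 | voices=[- -]
Op 5: note_on(83): voice 0 is free -> assigned | voices=[83 -]
Op 6: note_off(83): free voice 0 | voices=[- -]
Op 7: note_on(82): voice 0 is free -> assigned | voices=[82 -]
Op 8: note_on(84): voice 1 is free -> assigned | voices=[82 84]
Op 9: note_on(79): all voices busy, STEAL voice 0 (pitch 82, oldest) -> assign | voices=[79 84]
Op 10: note_on(73): all voices busy, STEAL voice 1 (pitch 84, oldest) -> assign | voices=[79 73]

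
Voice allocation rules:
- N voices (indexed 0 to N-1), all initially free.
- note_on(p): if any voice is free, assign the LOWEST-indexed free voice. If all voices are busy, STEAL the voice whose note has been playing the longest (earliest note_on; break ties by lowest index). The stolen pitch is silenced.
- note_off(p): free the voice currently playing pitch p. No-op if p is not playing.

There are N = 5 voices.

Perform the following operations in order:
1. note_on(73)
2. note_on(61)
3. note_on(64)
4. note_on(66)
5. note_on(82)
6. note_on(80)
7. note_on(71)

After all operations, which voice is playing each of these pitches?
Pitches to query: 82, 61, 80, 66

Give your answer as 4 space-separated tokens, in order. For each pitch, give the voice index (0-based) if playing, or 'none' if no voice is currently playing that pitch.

Answer: 4 none 0 3

Derivation:
Op 1: note_on(73): voice 0 is free -> assigned | voices=[73 - - - -]
Op 2: note_on(61): voice 1 is free -> assigned | voices=[73 61 - - -]
Op 3: note_on(64): voice 2 is free -> assigned | voices=[73 61 64 - -]
Op 4: note_on(66): voice 3 is free -> assigned | voices=[73 61 64 66 -]
Op 5: note_on(82): voice 4 is free -> assigned | voices=[73 61 64 66 82]
Op 6: note_on(80): all voices busy, STEAL voice 0 (pitch 73, oldest) -> assign | voices=[80 61 64 66 82]
Op 7: note_on(71): all voices busy, STEAL voice 1 (pitch 61, oldest) -> assign | voices=[80 71 64 66 82]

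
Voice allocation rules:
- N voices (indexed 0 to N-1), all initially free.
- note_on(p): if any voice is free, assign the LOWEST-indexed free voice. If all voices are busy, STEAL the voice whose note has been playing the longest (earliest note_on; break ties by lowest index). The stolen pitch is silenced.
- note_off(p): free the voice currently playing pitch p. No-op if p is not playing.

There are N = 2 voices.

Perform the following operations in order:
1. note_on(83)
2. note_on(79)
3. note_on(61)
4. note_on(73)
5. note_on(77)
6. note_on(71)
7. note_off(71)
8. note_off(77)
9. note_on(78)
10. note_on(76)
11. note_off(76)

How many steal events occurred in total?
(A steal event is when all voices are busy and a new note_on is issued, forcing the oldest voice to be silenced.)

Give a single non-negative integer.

Op 1: note_on(83): voice 0 is free -> assigned | voices=[83 -]
Op 2: note_on(79): voice 1 is free -> assigned | voices=[83 79]
Op 3: note_on(61): all voices busy, STEAL voice 0 (pitch 83, oldest) -> assign | voices=[61 79]
Op 4: note_on(73): all voices busy, STEAL voice 1 (pitch 79, oldest) -> assign | voices=[61 73]
Op 5: note_on(77): all voices busy, STEAL voice 0 (pitch 61, oldest) -> assign | voices=[77 73]
Op 6: note_on(71): all voices busy, STEAL voice 1 (pitch 73, oldest) -> assign | voices=[77 71]
Op 7: note_off(71): free voice 1 | voices=[77 -]
Op 8: note_off(77): free voice 0 | voices=[- -]
Op 9: note_on(78): voice 0 is free -> assigned | voices=[78 -]
Op 10: note_on(76): voice 1 is free -> assigned | voices=[78 76]
Op 11: note_off(76): free voice 1 | voices=[78 -]

Answer: 4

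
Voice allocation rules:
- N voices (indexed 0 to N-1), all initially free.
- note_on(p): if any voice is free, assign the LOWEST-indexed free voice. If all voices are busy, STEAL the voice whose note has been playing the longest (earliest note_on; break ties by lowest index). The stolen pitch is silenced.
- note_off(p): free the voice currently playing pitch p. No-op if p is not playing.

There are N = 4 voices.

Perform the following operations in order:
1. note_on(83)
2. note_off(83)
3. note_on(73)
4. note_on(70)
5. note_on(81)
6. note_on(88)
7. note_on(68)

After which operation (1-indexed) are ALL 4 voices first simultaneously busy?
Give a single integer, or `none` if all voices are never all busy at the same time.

Answer: 6

Derivation:
Op 1: note_on(83): voice 0 is free -> assigned | voices=[83 - - -]
Op 2: note_off(83): free voice 0 | voices=[- - - -]
Op 3: note_on(73): voice 0 is free -> assigned | voices=[73 - - -]
Op 4: note_on(70): voice 1 is free -> assigned | voices=[73 70 - -]
Op 5: note_on(81): voice 2 is free -> assigned | voices=[73 70 81 -]
Op 6: note_on(88): voice 3 is free -> assigned | voices=[73 70 81 88]
Op 7: note_on(68): all voices busy, STEAL voice 0 (pitch 73, oldest) -> assign | voices=[68 70 81 88]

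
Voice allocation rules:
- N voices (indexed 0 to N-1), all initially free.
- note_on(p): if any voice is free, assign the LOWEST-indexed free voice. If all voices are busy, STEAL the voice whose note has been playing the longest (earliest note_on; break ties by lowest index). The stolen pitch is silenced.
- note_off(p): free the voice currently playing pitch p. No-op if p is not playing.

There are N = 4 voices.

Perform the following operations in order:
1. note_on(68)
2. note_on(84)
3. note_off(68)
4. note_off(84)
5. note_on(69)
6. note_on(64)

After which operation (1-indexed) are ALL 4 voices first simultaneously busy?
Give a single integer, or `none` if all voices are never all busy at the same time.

Op 1: note_on(68): voice 0 is free -> assigned | voices=[68 - - -]
Op 2: note_on(84): voice 1 is free -> assigned | voices=[68 84 - -]
Op 3: note_off(68): free voice 0 | voices=[- 84 - -]
Op 4: note_off(84): free voice 1 | voices=[- - - -]
Op 5: note_on(69): voice 0 is free -> assigned | voices=[69 - - -]
Op 6: note_on(64): voice 1 is free -> assigned | voices=[69 64 - -]

Answer: none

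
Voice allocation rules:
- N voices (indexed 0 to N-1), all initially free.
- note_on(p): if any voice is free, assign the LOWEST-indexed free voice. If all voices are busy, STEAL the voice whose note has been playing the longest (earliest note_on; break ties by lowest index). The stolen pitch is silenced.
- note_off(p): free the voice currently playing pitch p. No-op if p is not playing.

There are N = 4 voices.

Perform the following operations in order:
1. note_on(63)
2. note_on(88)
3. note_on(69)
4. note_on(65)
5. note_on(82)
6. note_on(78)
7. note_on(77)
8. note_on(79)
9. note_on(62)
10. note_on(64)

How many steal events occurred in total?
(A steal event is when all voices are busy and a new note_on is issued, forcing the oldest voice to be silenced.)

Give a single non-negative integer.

Op 1: note_on(63): voice 0 is free -> assigned | voices=[63 - - -]
Op 2: note_on(88): voice 1 is free -> assigned | voices=[63 88 - -]
Op 3: note_on(69): voice 2 is free -> assigned | voices=[63 88 69 -]
Op 4: note_on(65): voice 3 is free -> assigned | voices=[63 88 69 65]
Op 5: note_on(82): all voices busy, STEAL voice 0 (pitch 63, oldest) -> assign | voices=[82 88 69 65]
Op 6: note_on(78): all voices busy, STEAL voice 1 (pitch 88, oldest) -> assign | voices=[82 78 69 65]
Op 7: note_on(77): all voices busy, STEAL voice 2 (pitch 69, oldest) -> assign | voices=[82 78 77 65]
Op 8: note_on(79): all voices busy, STEAL voice 3 (pitch 65, oldest) -> assign | voices=[82 78 77 79]
Op 9: note_on(62): all voices busy, STEAL voice 0 (pitch 82, oldest) -> assign | voices=[62 78 77 79]
Op 10: note_on(64): all voices busy, STEAL voice 1 (pitch 78, oldest) -> assign | voices=[62 64 77 79]

Answer: 6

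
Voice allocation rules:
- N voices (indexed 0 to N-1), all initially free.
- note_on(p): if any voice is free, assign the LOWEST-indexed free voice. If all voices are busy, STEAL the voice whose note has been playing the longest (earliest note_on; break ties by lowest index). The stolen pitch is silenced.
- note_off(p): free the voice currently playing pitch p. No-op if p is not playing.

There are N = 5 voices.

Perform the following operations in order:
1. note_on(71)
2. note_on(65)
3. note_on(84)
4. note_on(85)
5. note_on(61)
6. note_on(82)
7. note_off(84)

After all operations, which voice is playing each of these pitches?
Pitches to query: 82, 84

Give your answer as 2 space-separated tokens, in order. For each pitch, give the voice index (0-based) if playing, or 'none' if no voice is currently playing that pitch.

Answer: 0 none

Derivation:
Op 1: note_on(71): voice 0 is free -> assigned | voices=[71 - - - -]
Op 2: note_on(65): voice 1 is free -> assigned | voices=[71 65 - - -]
Op 3: note_on(84): voice 2 is free -> assigned | voices=[71 65 84 - -]
Op 4: note_on(85): voice 3 is free -> assigned | voices=[71 65 84 85 -]
Op 5: note_on(61): voice 4 is free -> assigned | voices=[71 65 84 85 61]
Op 6: note_on(82): all voices busy, STEAL voice 0 (pitch 71, oldest) -> assign | voices=[82 65 84 85 61]
Op 7: note_off(84): free voice 2 | voices=[82 65 - 85 61]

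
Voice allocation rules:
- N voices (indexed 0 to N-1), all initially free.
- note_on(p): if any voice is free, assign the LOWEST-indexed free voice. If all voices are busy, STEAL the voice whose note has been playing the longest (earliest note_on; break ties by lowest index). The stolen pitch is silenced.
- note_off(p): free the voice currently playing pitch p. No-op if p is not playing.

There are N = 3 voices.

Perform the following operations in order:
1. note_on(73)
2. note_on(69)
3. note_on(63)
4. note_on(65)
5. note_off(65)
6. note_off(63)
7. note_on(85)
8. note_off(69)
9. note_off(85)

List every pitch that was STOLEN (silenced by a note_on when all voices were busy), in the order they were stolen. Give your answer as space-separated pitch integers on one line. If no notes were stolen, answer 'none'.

Op 1: note_on(73): voice 0 is free -> assigned | voices=[73 - -]
Op 2: note_on(69): voice 1 is free -> assigned | voices=[73 69 -]
Op 3: note_on(63): voice 2 is free -> assigned | voices=[73 69 63]
Op 4: note_on(65): all voices busy, STEAL voice 0 (pitch 73, oldest) -> assign | voices=[65 69 63]
Op 5: note_off(65): free voice 0 | voices=[- 69 63]
Op 6: note_off(63): free voice 2 | voices=[- 69 -]
Op 7: note_on(85): voice 0 is free -> assigned | voices=[85 69 -]
Op 8: note_off(69): free voice 1 | voices=[85 - -]
Op 9: note_off(85): free voice 0 | voices=[- - -]

Answer: 73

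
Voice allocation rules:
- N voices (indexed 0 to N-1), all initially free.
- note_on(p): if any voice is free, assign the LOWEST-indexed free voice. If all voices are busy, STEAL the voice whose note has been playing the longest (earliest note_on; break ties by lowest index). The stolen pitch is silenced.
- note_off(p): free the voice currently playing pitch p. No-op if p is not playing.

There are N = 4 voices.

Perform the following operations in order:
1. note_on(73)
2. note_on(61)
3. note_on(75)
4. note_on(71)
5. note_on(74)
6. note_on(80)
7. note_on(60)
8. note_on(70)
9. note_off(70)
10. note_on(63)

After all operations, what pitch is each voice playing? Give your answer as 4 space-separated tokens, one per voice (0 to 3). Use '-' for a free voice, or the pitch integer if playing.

Op 1: note_on(73): voice 0 is free -> assigned | voices=[73 - - -]
Op 2: note_on(61): voice 1 is free -> assigned | voices=[73 61 - -]
Op 3: note_on(75): voice 2 is free -> assigned | voices=[73 61 75 -]
Op 4: note_on(71): voice 3 is free -> assigned | voices=[73 61 75 71]
Op 5: note_on(74): all voices busy, STEAL voice 0 (pitch 73, oldest) -> assign | voices=[74 61 75 71]
Op 6: note_on(80): all voices busy, STEAL voice 1 (pitch 61, oldest) -> assign | voices=[74 80 75 71]
Op 7: note_on(60): all voices busy, STEAL voice 2 (pitch 75, oldest) -> assign | voices=[74 80 60 71]
Op 8: note_on(70): all voices busy, STEAL voice 3 (pitch 71, oldest) -> assign | voices=[74 80 60 70]
Op 9: note_off(70): free voice 3 | voices=[74 80 60 -]
Op 10: note_on(63): voice 3 is free -> assigned | voices=[74 80 60 63]

Answer: 74 80 60 63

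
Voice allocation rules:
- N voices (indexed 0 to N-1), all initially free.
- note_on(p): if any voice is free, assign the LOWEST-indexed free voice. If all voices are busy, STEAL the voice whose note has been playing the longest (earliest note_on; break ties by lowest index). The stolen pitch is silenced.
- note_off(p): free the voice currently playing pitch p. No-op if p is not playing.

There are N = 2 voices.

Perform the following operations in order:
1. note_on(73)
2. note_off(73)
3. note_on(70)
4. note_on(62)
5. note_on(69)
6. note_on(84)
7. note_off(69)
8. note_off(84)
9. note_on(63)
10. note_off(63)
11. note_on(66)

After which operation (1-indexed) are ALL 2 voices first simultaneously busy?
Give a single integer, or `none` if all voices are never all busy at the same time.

Op 1: note_on(73): voice 0 is free -> assigned | voices=[73 -]
Op 2: note_off(73): free voice 0 | voices=[- -]
Op 3: note_on(70): voice 0 is free -> assigned | voices=[70 -]
Op 4: note_on(62): voice 1 is free -> assigned | voices=[70 62]
Op 5: note_on(69): all voices busy, STEAL voice 0 (pitch 70, oldest) -> assign | voices=[69 62]
Op 6: note_on(84): all voices busy, STEAL voice 1 (pitch 62, oldest) -> assign | voices=[69 84]
Op 7: note_off(69): free voice 0 | voices=[- 84]
Op 8: note_off(84): free voice 1 | voices=[- -]
Op 9: note_on(63): voice 0 is free -> assigned | voices=[63 -]
Op 10: note_off(63): free voice 0 | voices=[- -]
Op 11: note_on(66): voice 0 is free -> assigned | voices=[66 -]

Answer: 4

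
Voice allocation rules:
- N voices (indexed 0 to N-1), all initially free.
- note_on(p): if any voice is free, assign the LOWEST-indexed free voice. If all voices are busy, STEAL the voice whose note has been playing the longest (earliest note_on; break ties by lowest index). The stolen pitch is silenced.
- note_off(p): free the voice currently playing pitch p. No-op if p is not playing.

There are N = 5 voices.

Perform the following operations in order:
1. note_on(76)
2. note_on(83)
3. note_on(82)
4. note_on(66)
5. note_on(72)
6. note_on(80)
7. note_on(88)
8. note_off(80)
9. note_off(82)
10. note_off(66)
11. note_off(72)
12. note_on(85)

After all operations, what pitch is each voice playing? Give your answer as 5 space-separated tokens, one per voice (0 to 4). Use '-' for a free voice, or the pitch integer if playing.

Op 1: note_on(76): voice 0 is free -> assigned | voices=[76 - - - -]
Op 2: note_on(83): voice 1 is free -> assigned | voices=[76 83 - - -]
Op 3: note_on(82): voice 2 is free -> assigned | voices=[76 83 82 - -]
Op 4: note_on(66): voice 3 is free -> assigned | voices=[76 83 82 66 -]
Op 5: note_on(72): voice 4 is free -> assigned | voices=[76 83 82 66 72]
Op 6: note_on(80): all voices busy, STEAL voice 0 (pitch 76, oldest) -> assign | voices=[80 83 82 66 72]
Op 7: note_on(88): all voices busy, STEAL voice 1 (pitch 83, oldest) -> assign | voices=[80 88 82 66 72]
Op 8: note_off(80): free voice 0 | voices=[- 88 82 66 72]
Op 9: note_off(82): free voice 2 | voices=[- 88 - 66 72]
Op 10: note_off(66): free voice 3 | voices=[- 88 - - 72]
Op 11: note_off(72): free voice 4 | voices=[- 88 - - -]
Op 12: note_on(85): voice 0 is free -> assigned | voices=[85 88 - - -]

Answer: 85 88 - - -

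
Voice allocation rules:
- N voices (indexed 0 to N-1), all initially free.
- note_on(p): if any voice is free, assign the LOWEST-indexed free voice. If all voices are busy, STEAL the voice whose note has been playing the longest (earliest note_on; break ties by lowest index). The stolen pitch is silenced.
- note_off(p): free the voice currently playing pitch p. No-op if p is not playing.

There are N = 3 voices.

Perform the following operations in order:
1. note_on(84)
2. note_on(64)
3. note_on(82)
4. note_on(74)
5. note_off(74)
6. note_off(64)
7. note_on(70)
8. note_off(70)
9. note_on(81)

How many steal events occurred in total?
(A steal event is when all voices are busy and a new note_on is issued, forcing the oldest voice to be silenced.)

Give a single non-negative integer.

Answer: 1

Derivation:
Op 1: note_on(84): voice 0 is free -> assigned | voices=[84 - -]
Op 2: note_on(64): voice 1 is free -> assigned | voices=[84 64 -]
Op 3: note_on(82): voice 2 is free -> assigned | voices=[84 64 82]
Op 4: note_on(74): all voices busy, STEAL voice 0 (pitch 84, oldest) -> assign | voices=[74 64 82]
Op 5: note_off(74): free voice 0 | voices=[- 64 82]
Op 6: note_off(64): free voice 1 | voices=[- - 82]
Op 7: note_on(70): voice 0 is free -> assigned | voices=[70 - 82]
Op 8: note_off(70): free voice 0 | voices=[- - 82]
Op 9: note_on(81): voice 0 is free -> assigned | voices=[81 - 82]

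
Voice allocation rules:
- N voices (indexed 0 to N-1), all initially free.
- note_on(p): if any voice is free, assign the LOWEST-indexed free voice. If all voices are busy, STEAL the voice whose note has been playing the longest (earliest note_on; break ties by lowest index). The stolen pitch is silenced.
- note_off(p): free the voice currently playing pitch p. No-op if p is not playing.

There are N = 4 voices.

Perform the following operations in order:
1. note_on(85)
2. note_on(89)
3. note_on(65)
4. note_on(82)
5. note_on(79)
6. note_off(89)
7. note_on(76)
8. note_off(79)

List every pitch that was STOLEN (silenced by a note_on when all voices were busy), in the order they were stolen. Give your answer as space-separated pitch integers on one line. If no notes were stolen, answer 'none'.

Answer: 85

Derivation:
Op 1: note_on(85): voice 0 is free -> assigned | voices=[85 - - -]
Op 2: note_on(89): voice 1 is free -> assigned | voices=[85 89 - -]
Op 3: note_on(65): voice 2 is free -> assigned | voices=[85 89 65 -]
Op 4: note_on(82): voice 3 is free -> assigned | voices=[85 89 65 82]
Op 5: note_on(79): all voices busy, STEAL voice 0 (pitch 85, oldest) -> assign | voices=[79 89 65 82]
Op 6: note_off(89): free voice 1 | voices=[79 - 65 82]
Op 7: note_on(76): voice 1 is free -> assigned | voices=[79 76 65 82]
Op 8: note_off(79): free voice 0 | voices=[- 76 65 82]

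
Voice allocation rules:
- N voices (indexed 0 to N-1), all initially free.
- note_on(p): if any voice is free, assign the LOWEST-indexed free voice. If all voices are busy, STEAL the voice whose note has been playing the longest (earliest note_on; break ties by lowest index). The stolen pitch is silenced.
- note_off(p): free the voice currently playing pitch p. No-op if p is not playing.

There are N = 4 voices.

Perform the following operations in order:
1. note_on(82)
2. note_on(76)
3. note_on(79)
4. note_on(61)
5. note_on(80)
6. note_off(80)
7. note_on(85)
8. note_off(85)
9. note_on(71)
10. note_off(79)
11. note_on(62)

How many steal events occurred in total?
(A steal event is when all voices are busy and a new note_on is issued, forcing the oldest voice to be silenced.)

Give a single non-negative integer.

Op 1: note_on(82): voice 0 is free -> assigned | voices=[82 - - -]
Op 2: note_on(76): voice 1 is free -> assigned | voices=[82 76 - -]
Op 3: note_on(79): voice 2 is free -> assigned | voices=[82 76 79 -]
Op 4: note_on(61): voice 3 is free -> assigned | voices=[82 76 79 61]
Op 5: note_on(80): all voices busy, STEAL voice 0 (pitch 82, oldest) -> assign | voices=[80 76 79 61]
Op 6: note_off(80): free voice 0 | voices=[- 76 79 61]
Op 7: note_on(85): voice 0 is free -> assigned | voices=[85 76 79 61]
Op 8: note_off(85): free voice 0 | voices=[- 76 79 61]
Op 9: note_on(71): voice 0 is free -> assigned | voices=[71 76 79 61]
Op 10: note_off(79): free voice 2 | voices=[71 76 - 61]
Op 11: note_on(62): voice 2 is free -> assigned | voices=[71 76 62 61]

Answer: 1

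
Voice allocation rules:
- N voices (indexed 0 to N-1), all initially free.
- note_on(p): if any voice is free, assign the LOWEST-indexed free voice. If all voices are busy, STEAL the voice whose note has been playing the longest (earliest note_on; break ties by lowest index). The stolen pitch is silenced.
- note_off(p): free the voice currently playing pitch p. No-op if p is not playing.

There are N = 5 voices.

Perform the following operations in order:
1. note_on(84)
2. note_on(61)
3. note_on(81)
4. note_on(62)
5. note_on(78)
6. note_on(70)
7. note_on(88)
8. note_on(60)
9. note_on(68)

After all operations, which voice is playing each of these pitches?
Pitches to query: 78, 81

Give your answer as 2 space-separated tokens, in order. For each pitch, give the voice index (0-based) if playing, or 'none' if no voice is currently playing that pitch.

Op 1: note_on(84): voice 0 is free -> assigned | voices=[84 - - - -]
Op 2: note_on(61): voice 1 is free -> assigned | voices=[84 61 - - -]
Op 3: note_on(81): voice 2 is free -> assigned | voices=[84 61 81 - -]
Op 4: note_on(62): voice 3 is free -> assigned | voices=[84 61 81 62 -]
Op 5: note_on(78): voice 4 is free -> assigned | voices=[84 61 81 62 78]
Op 6: note_on(70): all voices busy, STEAL voice 0 (pitch 84, oldest) -> assign | voices=[70 61 81 62 78]
Op 7: note_on(88): all voices busy, STEAL voice 1 (pitch 61, oldest) -> assign | voices=[70 88 81 62 78]
Op 8: note_on(60): all voices busy, STEAL voice 2 (pitch 81, oldest) -> assign | voices=[70 88 60 62 78]
Op 9: note_on(68): all voices busy, STEAL voice 3 (pitch 62, oldest) -> assign | voices=[70 88 60 68 78]

Answer: 4 none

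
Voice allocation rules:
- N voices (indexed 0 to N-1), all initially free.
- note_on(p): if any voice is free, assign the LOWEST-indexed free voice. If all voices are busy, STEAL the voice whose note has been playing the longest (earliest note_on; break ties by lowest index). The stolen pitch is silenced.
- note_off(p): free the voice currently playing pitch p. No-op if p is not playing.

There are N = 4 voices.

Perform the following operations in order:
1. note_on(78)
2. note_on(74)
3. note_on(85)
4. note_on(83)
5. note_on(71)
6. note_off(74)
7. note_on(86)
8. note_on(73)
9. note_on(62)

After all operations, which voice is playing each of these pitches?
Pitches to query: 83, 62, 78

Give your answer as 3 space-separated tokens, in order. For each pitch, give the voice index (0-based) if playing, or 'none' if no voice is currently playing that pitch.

Answer: none 3 none

Derivation:
Op 1: note_on(78): voice 0 is free -> assigned | voices=[78 - - -]
Op 2: note_on(74): voice 1 is free -> assigned | voices=[78 74 - -]
Op 3: note_on(85): voice 2 is free -> assigned | voices=[78 74 85 -]
Op 4: note_on(83): voice 3 is free -> assigned | voices=[78 74 85 83]
Op 5: note_on(71): all voices busy, STEAL voice 0 (pitch 78, oldest) -> assign | voices=[71 74 85 83]
Op 6: note_off(74): free voice 1 | voices=[71 - 85 83]
Op 7: note_on(86): voice 1 is free -> assigned | voices=[71 86 85 83]
Op 8: note_on(73): all voices busy, STEAL voice 2 (pitch 85, oldest) -> assign | voices=[71 86 73 83]
Op 9: note_on(62): all voices busy, STEAL voice 3 (pitch 83, oldest) -> assign | voices=[71 86 73 62]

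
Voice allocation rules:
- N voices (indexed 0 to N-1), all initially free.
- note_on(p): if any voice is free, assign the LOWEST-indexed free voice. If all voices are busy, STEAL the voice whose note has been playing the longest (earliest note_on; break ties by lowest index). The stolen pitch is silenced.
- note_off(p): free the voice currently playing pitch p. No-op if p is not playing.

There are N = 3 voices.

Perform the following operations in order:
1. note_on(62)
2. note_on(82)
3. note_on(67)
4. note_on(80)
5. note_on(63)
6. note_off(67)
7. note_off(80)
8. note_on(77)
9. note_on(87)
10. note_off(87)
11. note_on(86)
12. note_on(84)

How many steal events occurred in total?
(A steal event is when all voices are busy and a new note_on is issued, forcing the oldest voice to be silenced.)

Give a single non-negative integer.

Answer: 3

Derivation:
Op 1: note_on(62): voice 0 is free -> assigned | voices=[62 - -]
Op 2: note_on(82): voice 1 is free -> assigned | voices=[62 82 -]
Op 3: note_on(67): voice 2 is free -> assigned | voices=[62 82 67]
Op 4: note_on(80): all voices busy, STEAL voice 0 (pitch 62, oldest) -> assign | voices=[80 82 67]
Op 5: note_on(63): all voices busy, STEAL voice 1 (pitch 82, oldest) -> assign | voices=[80 63 67]
Op 6: note_off(67): free voice 2 | voices=[80 63 -]
Op 7: note_off(80): free voice 0 | voices=[- 63 -]
Op 8: note_on(77): voice 0 is free -> assigned | voices=[77 63 -]
Op 9: note_on(87): voice 2 is free -> assigned | voices=[77 63 87]
Op 10: note_off(87): free voice 2 | voices=[77 63 -]
Op 11: note_on(86): voice 2 is free -> assigned | voices=[77 63 86]
Op 12: note_on(84): all voices busy, STEAL voice 1 (pitch 63, oldest) -> assign | voices=[77 84 86]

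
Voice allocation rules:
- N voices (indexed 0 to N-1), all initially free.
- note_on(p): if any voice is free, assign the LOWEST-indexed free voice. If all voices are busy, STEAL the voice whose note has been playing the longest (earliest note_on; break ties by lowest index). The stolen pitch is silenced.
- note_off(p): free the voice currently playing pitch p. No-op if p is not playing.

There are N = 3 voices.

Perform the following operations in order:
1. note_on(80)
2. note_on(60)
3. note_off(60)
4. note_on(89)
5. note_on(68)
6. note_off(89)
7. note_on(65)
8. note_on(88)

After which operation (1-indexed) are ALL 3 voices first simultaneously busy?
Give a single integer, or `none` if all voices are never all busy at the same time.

Op 1: note_on(80): voice 0 is free -> assigned | voices=[80 - -]
Op 2: note_on(60): voice 1 is free -> assigned | voices=[80 60 -]
Op 3: note_off(60): free voice 1 | voices=[80 - -]
Op 4: note_on(89): voice 1 is free -> assigned | voices=[80 89 -]
Op 5: note_on(68): voice 2 is free -> assigned | voices=[80 89 68]
Op 6: note_off(89): free voice 1 | voices=[80 - 68]
Op 7: note_on(65): voice 1 is free -> assigned | voices=[80 65 68]
Op 8: note_on(88): all voices busy, STEAL voice 0 (pitch 80, oldest) -> assign | voices=[88 65 68]

Answer: 5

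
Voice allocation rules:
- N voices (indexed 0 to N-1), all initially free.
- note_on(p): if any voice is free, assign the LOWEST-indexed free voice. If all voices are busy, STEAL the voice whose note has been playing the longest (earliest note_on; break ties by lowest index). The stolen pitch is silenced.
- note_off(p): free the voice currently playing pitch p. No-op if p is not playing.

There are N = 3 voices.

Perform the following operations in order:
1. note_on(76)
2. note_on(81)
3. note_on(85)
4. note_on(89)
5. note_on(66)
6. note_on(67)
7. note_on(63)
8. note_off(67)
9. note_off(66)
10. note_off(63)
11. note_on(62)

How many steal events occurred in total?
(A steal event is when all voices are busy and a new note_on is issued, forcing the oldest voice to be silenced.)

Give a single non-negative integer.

Op 1: note_on(76): voice 0 is free -> assigned | voices=[76 - -]
Op 2: note_on(81): voice 1 is free -> assigned | voices=[76 81 -]
Op 3: note_on(85): voice 2 is free -> assigned | voices=[76 81 85]
Op 4: note_on(89): all voices busy, STEAL voice 0 (pitch 76, oldest) -> assign | voices=[89 81 85]
Op 5: note_on(66): all voices busy, STEAL voice 1 (pitch 81, oldest) -> assign | voices=[89 66 85]
Op 6: note_on(67): all voices busy, STEAL voice 2 (pitch 85, oldest) -> assign | voices=[89 66 67]
Op 7: note_on(63): all voices busy, STEAL voice 0 (pitch 89, oldest) -> assign | voices=[63 66 67]
Op 8: note_off(67): free voice 2 | voices=[63 66 -]
Op 9: note_off(66): free voice 1 | voices=[63 - -]
Op 10: note_off(63): free voice 0 | voices=[- - -]
Op 11: note_on(62): voice 0 is free -> assigned | voices=[62 - -]

Answer: 4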